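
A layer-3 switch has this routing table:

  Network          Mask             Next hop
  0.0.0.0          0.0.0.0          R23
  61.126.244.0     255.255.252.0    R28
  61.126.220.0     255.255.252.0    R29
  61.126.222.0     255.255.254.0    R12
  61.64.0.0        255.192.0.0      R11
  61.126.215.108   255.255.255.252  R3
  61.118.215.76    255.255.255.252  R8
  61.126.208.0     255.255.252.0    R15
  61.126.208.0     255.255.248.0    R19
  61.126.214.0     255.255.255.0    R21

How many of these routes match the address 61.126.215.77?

Prefixes containing 61.126.215.77:
  0.0.0.0/0 (default, matches everything)
  61.64.0.0/10 (61.64.0.0 - 61.127.255.255)
  61.126.208.0/21 (61.126.208.0 - 61.126.215.255)
Total matching entries: 3.

3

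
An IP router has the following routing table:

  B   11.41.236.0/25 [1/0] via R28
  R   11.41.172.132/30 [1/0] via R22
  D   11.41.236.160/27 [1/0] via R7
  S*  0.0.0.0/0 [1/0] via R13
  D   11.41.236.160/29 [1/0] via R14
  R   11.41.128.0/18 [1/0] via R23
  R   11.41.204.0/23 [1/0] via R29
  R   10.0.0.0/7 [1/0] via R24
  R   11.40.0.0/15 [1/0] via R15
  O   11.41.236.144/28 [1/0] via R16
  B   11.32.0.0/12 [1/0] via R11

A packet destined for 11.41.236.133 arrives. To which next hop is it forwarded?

Routes whose prefix contains 11.41.236.133:
  0.0.0.0/0 (default, matches everything) -> R13
  10.0.0.0/7 (10.0.0.0 - 11.255.255.255) -> R24
  11.32.0.0/12 (11.32.0.0 - 11.47.255.255) -> R11
  11.40.0.0/15 (11.40.0.0 - 11.41.255.255) -> R15
More-specific entries that do NOT match:
  11.41.172.132/30 (11.41.172.132 - 11.41.172.135) does not contain 11.41.236.133
  11.41.236.160/29 (11.41.236.160 - 11.41.236.167) does not contain 11.41.236.133
  11.41.236.144/28 (11.41.236.144 - 11.41.236.159) does not contain 11.41.236.133
  11.41.236.160/27 (11.41.236.160 - 11.41.236.191) does not contain 11.41.236.133
  11.41.236.0/25 (11.41.236.0 - 11.41.236.127) does not contain 11.41.236.133
  11.41.204.0/23 (11.41.204.0 - 11.41.205.255) does not contain 11.41.236.133
  11.41.128.0/18 (11.41.128.0 - 11.41.191.255) does not contain 11.41.236.133
Longest matching prefix is /15 -> next hop R15.

R15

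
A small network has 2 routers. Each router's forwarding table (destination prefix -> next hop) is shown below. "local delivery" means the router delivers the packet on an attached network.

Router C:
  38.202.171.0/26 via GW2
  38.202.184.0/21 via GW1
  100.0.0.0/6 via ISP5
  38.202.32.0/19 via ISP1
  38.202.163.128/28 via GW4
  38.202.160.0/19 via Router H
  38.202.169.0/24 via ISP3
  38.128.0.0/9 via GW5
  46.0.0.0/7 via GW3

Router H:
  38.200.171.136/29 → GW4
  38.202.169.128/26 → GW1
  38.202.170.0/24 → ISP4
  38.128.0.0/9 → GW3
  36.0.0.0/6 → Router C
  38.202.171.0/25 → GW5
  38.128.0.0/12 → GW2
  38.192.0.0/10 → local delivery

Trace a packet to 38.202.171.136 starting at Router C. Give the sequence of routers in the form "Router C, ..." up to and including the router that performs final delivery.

At Router C: longest match for 38.202.171.136 is 38.202.160.0/19 -> Router H
At Router H: longest match for 38.202.171.136 is 38.192.0.0/10 -> local delivery

Router C, Router H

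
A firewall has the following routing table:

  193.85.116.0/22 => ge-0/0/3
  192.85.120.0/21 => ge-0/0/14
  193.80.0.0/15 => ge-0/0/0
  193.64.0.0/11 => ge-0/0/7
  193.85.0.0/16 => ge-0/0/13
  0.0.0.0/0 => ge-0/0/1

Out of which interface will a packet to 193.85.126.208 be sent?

Routes whose prefix contains 193.85.126.208:
  0.0.0.0/0 (default, matches everything) -> ge-0/0/1
  193.64.0.0/11 (193.64.0.0 - 193.95.255.255) -> ge-0/0/7
  193.85.0.0/16 (193.85.0.0 - 193.85.255.255) -> ge-0/0/13
More-specific entries that do NOT match:
  193.85.116.0/22 (193.85.116.0 - 193.85.119.255) does not contain 193.85.126.208
  192.85.120.0/21 (192.85.120.0 - 192.85.127.255) does not contain 193.85.126.208
Longest matching prefix is /16 -> interface ge-0/0/13.

ge-0/0/13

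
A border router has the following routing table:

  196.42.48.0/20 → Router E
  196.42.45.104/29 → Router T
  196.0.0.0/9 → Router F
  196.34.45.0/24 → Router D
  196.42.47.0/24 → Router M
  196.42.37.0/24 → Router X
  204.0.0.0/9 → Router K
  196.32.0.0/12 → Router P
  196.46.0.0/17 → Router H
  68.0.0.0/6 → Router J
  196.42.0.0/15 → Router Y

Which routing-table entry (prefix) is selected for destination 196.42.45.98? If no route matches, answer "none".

Entries matching 196.42.45.98:
  196.0.0.0/9 (196.0.0.0 - 196.127.255.255)
  196.32.0.0/12 (196.32.0.0 - 196.47.255.255)
  196.42.0.0/15 (196.42.0.0 - 196.43.255.255)
Most specific is 196.42.0.0/15.

196.42.0.0/15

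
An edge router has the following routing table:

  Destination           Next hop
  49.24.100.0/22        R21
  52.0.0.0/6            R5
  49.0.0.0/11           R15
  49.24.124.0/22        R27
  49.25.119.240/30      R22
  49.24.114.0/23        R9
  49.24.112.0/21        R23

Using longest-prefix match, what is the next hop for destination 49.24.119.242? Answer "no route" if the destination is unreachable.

Routes whose prefix contains 49.24.119.242:
  49.0.0.0/11 (49.0.0.0 - 49.31.255.255) -> R15
  49.24.112.0/21 (49.24.112.0 - 49.24.119.255) -> R23
More-specific entries that do NOT match:
  49.25.119.240/30 (49.25.119.240 - 49.25.119.243) does not contain 49.24.119.242
  49.24.114.0/23 (49.24.114.0 - 49.24.115.255) does not contain 49.24.119.242
  49.24.100.0/22 (49.24.100.0 - 49.24.103.255) does not contain 49.24.119.242
  49.24.124.0/22 (49.24.124.0 - 49.24.127.255) does not contain 49.24.119.242
Longest matching prefix is /21 -> next hop R23.

R23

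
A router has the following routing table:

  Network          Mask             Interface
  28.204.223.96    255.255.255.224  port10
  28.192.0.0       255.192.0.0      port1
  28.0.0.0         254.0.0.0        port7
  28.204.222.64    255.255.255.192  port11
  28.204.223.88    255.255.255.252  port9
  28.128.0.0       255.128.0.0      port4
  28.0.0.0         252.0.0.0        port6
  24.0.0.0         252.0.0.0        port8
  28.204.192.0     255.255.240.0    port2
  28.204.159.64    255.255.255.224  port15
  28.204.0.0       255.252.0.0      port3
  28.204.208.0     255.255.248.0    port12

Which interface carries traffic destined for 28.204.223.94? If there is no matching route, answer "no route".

Routes whose prefix contains 28.204.223.94:
  28.0.0.0/6 (28.0.0.0 - 31.255.255.255) -> port6
  28.0.0.0/7 (28.0.0.0 - 29.255.255.255) -> port7
  28.128.0.0/9 (28.128.0.0 - 28.255.255.255) -> port4
  28.192.0.0/10 (28.192.0.0 - 28.255.255.255) -> port1
  28.204.0.0/14 (28.204.0.0 - 28.207.255.255) -> port3
More-specific entries that do NOT match:
  28.204.223.88/30 (28.204.223.88 - 28.204.223.91) does not contain 28.204.223.94
  28.204.223.96/27 (28.204.223.96 - 28.204.223.127) does not contain 28.204.223.94
  28.204.159.64/27 (28.204.159.64 - 28.204.159.95) does not contain 28.204.223.94
  28.204.222.64/26 (28.204.222.64 - 28.204.222.127) does not contain 28.204.223.94
  28.204.208.0/21 (28.204.208.0 - 28.204.215.255) does not contain 28.204.223.94
  28.204.192.0/20 (28.204.192.0 - 28.204.207.255) does not contain 28.204.223.94
Longest matching prefix is /14 -> interface port3.

port3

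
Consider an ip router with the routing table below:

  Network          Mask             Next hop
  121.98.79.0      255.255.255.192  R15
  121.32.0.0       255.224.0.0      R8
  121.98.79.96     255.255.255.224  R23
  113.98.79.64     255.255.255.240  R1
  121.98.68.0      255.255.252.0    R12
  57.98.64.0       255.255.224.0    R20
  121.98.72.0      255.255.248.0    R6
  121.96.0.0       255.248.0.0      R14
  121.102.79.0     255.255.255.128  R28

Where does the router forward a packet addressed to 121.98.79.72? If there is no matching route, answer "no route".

R6

Routes whose prefix contains 121.98.79.72:
  121.96.0.0/13 (121.96.0.0 - 121.103.255.255) -> R14
  121.98.72.0/21 (121.98.72.0 - 121.98.79.255) -> R6
More-specific entries that do NOT match:
  113.98.79.64/28 (113.98.79.64 - 113.98.79.79) does not contain 121.98.79.72
  121.98.79.96/27 (121.98.79.96 - 121.98.79.127) does not contain 121.98.79.72
  121.98.79.0/26 (121.98.79.0 - 121.98.79.63) does not contain 121.98.79.72
  121.102.79.0/25 (121.102.79.0 - 121.102.79.127) does not contain 121.98.79.72
  121.98.68.0/22 (121.98.68.0 - 121.98.71.255) does not contain 121.98.79.72
Longest matching prefix is /21 -> next hop R6.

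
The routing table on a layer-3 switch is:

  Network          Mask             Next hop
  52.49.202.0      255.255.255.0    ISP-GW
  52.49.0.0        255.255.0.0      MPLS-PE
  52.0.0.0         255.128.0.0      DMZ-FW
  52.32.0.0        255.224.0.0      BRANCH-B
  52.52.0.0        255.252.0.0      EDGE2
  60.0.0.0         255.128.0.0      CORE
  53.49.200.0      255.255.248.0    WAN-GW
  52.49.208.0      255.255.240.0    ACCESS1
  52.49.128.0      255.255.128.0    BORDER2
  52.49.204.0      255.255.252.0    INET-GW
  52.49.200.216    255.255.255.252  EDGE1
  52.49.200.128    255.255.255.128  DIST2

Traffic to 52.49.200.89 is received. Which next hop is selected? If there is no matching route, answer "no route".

BORDER2

Routes whose prefix contains 52.49.200.89:
  52.0.0.0/9 (52.0.0.0 - 52.127.255.255) -> DMZ-FW
  52.32.0.0/11 (52.32.0.0 - 52.63.255.255) -> BRANCH-B
  52.49.0.0/16 (52.49.0.0 - 52.49.255.255) -> MPLS-PE
  52.49.128.0/17 (52.49.128.0 - 52.49.255.255) -> BORDER2
More-specific entries that do NOT match:
  52.49.200.216/30 (52.49.200.216 - 52.49.200.219) does not contain 52.49.200.89
  52.49.200.128/25 (52.49.200.128 - 52.49.200.255) does not contain 52.49.200.89
  52.49.202.0/24 (52.49.202.0 - 52.49.202.255) does not contain 52.49.200.89
  52.49.204.0/22 (52.49.204.0 - 52.49.207.255) does not contain 52.49.200.89
  53.49.200.0/21 (53.49.200.0 - 53.49.207.255) does not contain 52.49.200.89
  52.49.208.0/20 (52.49.208.0 - 52.49.223.255) does not contain 52.49.200.89
Longest matching prefix is /17 -> next hop BORDER2.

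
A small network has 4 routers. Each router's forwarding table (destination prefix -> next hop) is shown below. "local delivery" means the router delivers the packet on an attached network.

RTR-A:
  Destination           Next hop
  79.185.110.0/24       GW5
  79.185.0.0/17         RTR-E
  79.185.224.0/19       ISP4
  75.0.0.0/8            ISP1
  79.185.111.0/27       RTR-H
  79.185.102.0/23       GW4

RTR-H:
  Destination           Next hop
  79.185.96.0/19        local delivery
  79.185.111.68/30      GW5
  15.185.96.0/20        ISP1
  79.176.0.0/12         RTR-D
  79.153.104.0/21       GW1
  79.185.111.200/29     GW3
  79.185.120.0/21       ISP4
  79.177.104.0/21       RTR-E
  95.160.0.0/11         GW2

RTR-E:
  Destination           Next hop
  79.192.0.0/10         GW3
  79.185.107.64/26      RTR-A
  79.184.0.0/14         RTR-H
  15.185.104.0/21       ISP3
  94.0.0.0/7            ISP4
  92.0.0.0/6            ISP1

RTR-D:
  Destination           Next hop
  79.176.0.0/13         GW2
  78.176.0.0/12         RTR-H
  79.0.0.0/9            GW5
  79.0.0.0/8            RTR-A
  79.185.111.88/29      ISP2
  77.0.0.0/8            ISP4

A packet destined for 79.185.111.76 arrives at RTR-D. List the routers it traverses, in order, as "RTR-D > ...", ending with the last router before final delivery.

RTR-D > RTR-A > RTR-E > RTR-H

At RTR-D: longest match for 79.185.111.76 is 79.0.0.0/8 -> RTR-A
At RTR-A: longest match for 79.185.111.76 is 79.185.0.0/17 -> RTR-E
At RTR-E: longest match for 79.185.111.76 is 79.184.0.0/14 -> RTR-H
At RTR-H: longest match for 79.185.111.76 is 79.185.96.0/19 -> local delivery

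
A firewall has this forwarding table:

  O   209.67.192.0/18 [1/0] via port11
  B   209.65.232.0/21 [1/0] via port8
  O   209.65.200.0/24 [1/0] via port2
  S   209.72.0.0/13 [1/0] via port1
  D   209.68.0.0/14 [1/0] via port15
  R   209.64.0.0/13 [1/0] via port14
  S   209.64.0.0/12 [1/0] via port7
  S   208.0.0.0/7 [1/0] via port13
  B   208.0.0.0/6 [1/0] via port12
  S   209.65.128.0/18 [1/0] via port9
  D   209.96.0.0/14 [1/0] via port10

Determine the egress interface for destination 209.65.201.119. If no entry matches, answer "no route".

Routes whose prefix contains 209.65.201.119:
  208.0.0.0/6 (208.0.0.0 - 211.255.255.255) -> port12
  208.0.0.0/7 (208.0.0.0 - 209.255.255.255) -> port13
  209.64.0.0/12 (209.64.0.0 - 209.79.255.255) -> port7
  209.64.0.0/13 (209.64.0.0 - 209.71.255.255) -> port14
More-specific entries that do NOT match:
  209.65.200.0/24 (209.65.200.0 - 209.65.200.255) does not contain 209.65.201.119
  209.65.232.0/21 (209.65.232.0 - 209.65.239.255) does not contain 209.65.201.119
  209.67.192.0/18 (209.67.192.0 - 209.67.255.255) does not contain 209.65.201.119
  209.65.128.0/18 (209.65.128.0 - 209.65.191.255) does not contain 209.65.201.119
  209.68.0.0/14 (209.68.0.0 - 209.71.255.255) does not contain 209.65.201.119
  209.96.0.0/14 (209.96.0.0 - 209.99.255.255) does not contain 209.65.201.119
Longest matching prefix is /13 -> interface port14.

port14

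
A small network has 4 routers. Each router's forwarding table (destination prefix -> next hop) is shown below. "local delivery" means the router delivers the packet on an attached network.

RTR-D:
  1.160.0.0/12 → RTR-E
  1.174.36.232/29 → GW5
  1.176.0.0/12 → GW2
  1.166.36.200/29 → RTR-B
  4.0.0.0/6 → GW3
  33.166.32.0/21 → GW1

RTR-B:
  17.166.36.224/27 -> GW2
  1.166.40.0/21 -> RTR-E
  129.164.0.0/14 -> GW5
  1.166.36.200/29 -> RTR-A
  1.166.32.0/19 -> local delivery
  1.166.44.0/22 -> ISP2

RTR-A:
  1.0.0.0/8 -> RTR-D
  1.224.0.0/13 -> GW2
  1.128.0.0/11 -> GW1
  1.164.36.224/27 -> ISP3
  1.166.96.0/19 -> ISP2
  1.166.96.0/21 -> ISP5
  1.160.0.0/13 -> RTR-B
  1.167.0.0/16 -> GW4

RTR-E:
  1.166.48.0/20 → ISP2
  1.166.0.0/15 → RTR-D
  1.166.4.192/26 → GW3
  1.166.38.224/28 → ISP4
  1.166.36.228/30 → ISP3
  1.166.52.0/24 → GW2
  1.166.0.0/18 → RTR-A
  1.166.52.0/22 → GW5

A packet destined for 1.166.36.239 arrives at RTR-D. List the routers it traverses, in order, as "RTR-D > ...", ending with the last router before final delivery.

RTR-D > RTR-E > RTR-A > RTR-B

At RTR-D: longest match for 1.166.36.239 is 1.160.0.0/12 -> RTR-E
At RTR-E: longest match for 1.166.36.239 is 1.166.0.0/18 -> RTR-A
At RTR-A: longest match for 1.166.36.239 is 1.160.0.0/13 -> RTR-B
At RTR-B: longest match for 1.166.36.239 is 1.166.32.0/19 -> local delivery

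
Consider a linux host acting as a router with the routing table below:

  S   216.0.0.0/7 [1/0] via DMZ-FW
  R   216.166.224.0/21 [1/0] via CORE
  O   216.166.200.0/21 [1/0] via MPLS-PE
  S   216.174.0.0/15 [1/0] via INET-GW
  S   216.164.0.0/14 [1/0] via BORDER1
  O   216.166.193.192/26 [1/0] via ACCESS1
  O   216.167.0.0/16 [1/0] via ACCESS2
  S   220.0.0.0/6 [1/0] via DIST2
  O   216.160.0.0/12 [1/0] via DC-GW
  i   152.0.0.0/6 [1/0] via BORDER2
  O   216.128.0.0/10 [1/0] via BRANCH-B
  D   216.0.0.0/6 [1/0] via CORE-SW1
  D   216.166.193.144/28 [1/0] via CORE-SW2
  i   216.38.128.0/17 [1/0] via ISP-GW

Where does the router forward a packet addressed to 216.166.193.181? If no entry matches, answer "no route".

Routes whose prefix contains 216.166.193.181:
  216.0.0.0/6 (216.0.0.0 - 219.255.255.255) -> CORE-SW1
  216.0.0.0/7 (216.0.0.0 - 217.255.255.255) -> DMZ-FW
  216.128.0.0/10 (216.128.0.0 - 216.191.255.255) -> BRANCH-B
  216.160.0.0/12 (216.160.0.0 - 216.175.255.255) -> DC-GW
  216.164.0.0/14 (216.164.0.0 - 216.167.255.255) -> BORDER1
More-specific entries that do NOT match:
  216.166.193.144/28 (216.166.193.144 - 216.166.193.159) does not contain 216.166.193.181
  216.166.193.192/26 (216.166.193.192 - 216.166.193.255) does not contain 216.166.193.181
  216.166.224.0/21 (216.166.224.0 - 216.166.231.255) does not contain 216.166.193.181
  216.166.200.0/21 (216.166.200.0 - 216.166.207.255) does not contain 216.166.193.181
  216.38.128.0/17 (216.38.128.0 - 216.38.255.255) does not contain 216.166.193.181
  216.167.0.0/16 (216.167.0.0 - 216.167.255.255) does not contain 216.166.193.181
  216.174.0.0/15 (216.174.0.0 - 216.175.255.255) does not contain 216.166.193.181
Longest matching prefix is /14 -> next hop BORDER1.

BORDER1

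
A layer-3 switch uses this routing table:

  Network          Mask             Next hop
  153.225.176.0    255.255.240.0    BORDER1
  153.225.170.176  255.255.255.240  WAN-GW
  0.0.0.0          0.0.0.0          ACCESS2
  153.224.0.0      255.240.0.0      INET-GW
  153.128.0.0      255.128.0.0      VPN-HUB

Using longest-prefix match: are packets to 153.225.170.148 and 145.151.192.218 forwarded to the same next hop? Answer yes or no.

no

153.225.170.148: longest match 153.224.0.0/12 -> INET-GW
145.151.192.218: longest match 0.0.0.0/0 -> ACCESS2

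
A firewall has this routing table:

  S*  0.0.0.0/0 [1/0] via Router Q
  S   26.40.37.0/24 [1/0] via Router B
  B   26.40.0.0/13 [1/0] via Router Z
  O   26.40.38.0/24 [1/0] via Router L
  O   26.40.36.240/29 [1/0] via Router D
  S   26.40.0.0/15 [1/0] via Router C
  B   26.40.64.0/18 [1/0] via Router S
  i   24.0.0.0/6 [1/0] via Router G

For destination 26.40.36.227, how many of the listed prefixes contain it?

Prefixes containing 26.40.36.227:
  0.0.0.0/0 (default, matches everything)
  24.0.0.0/6 (24.0.0.0 - 27.255.255.255)
  26.40.0.0/13 (26.40.0.0 - 26.47.255.255)
  26.40.0.0/15 (26.40.0.0 - 26.41.255.255)
Total matching entries: 4.

4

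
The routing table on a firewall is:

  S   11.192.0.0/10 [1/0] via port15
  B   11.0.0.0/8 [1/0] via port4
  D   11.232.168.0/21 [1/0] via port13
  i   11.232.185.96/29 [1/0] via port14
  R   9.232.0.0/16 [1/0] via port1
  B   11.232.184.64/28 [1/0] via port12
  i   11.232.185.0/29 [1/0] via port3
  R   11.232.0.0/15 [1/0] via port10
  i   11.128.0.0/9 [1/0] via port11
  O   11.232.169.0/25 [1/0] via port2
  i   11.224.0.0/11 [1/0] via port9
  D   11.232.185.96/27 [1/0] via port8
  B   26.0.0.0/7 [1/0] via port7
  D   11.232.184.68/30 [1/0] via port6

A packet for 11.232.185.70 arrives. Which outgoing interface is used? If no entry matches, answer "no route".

port10

Routes whose prefix contains 11.232.185.70:
  11.0.0.0/8 (11.0.0.0 - 11.255.255.255) -> port4
  11.128.0.0/9 (11.128.0.0 - 11.255.255.255) -> port11
  11.192.0.0/10 (11.192.0.0 - 11.255.255.255) -> port15
  11.224.0.0/11 (11.224.0.0 - 11.255.255.255) -> port9
  11.232.0.0/15 (11.232.0.0 - 11.233.255.255) -> port10
More-specific entries that do NOT match:
  11.232.184.68/30 (11.232.184.68 - 11.232.184.71) does not contain 11.232.185.70
  11.232.185.96/29 (11.232.185.96 - 11.232.185.103) does not contain 11.232.185.70
  11.232.185.0/29 (11.232.185.0 - 11.232.185.7) does not contain 11.232.185.70
  11.232.184.64/28 (11.232.184.64 - 11.232.184.79) does not contain 11.232.185.70
  11.232.185.96/27 (11.232.185.96 - 11.232.185.127) does not contain 11.232.185.70
  11.232.169.0/25 (11.232.169.0 - 11.232.169.127) does not contain 11.232.185.70
  11.232.168.0/21 (11.232.168.0 - 11.232.175.255) does not contain 11.232.185.70
  9.232.0.0/16 (9.232.0.0 - 9.232.255.255) does not contain 11.232.185.70
Longest matching prefix is /15 -> interface port10.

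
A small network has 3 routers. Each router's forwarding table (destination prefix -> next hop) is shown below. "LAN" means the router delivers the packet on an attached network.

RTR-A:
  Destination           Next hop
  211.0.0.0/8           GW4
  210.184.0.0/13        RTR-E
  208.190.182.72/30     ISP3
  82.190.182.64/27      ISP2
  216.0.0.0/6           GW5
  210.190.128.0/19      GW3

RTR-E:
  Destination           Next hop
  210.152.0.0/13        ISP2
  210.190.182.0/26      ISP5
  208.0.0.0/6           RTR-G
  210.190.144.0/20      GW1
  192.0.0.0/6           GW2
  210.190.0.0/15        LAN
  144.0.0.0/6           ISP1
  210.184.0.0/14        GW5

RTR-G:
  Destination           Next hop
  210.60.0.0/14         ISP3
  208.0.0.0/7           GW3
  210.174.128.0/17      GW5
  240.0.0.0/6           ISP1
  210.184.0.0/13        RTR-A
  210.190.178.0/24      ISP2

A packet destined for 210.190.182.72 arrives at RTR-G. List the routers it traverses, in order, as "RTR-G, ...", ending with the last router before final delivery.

RTR-G, RTR-A, RTR-E

At RTR-G: longest match for 210.190.182.72 is 210.184.0.0/13 -> RTR-A
At RTR-A: longest match for 210.190.182.72 is 210.184.0.0/13 -> RTR-E
At RTR-E: longest match for 210.190.182.72 is 210.190.0.0/15 -> LAN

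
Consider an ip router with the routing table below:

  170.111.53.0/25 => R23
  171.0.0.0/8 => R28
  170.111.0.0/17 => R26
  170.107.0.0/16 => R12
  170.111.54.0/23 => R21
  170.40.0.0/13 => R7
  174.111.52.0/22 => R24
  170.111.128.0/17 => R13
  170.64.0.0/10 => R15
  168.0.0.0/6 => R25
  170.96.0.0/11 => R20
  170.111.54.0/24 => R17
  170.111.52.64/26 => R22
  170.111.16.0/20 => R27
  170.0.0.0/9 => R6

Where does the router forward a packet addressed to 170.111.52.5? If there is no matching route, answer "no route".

R26

Routes whose prefix contains 170.111.52.5:
  168.0.0.0/6 (168.0.0.0 - 171.255.255.255) -> R25
  170.0.0.0/9 (170.0.0.0 - 170.127.255.255) -> R6
  170.64.0.0/10 (170.64.0.0 - 170.127.255.255) -> R15
  170.96.0.0/11 (170.96.0.0 - 170.127.255.255) -> R20
  170.111.0.0/17 (170.111.0.0 - 170.111.127.255) -> R26
More-specific entries that do NOT match:
  170.111.52.64/26 (170.111.52.64 - 170.111.52.127) does not contain 170.111.52.5
  170.111.53.0/25 (170.111.53.0 - 170.111.53.127) does not contain 170.111.52.5
  170.111.54.0/24 (170.111.54.0 - 170.111.54.255) does not contain 170.111.52.5
  170.111.54.0/23 (170.111.54.0 - 170.111.55.255) does not contain 170.111.52.5
  174.111.52.0/22 (174.111.52.0 - 174.111.55.255) does not contain 170.111.52.5
  170.111.16.0/20 (170.111.16.0 - 170.111.31.255) does not contain 170.111.52.5
Longest matching prefix is /17 -> next hop R26.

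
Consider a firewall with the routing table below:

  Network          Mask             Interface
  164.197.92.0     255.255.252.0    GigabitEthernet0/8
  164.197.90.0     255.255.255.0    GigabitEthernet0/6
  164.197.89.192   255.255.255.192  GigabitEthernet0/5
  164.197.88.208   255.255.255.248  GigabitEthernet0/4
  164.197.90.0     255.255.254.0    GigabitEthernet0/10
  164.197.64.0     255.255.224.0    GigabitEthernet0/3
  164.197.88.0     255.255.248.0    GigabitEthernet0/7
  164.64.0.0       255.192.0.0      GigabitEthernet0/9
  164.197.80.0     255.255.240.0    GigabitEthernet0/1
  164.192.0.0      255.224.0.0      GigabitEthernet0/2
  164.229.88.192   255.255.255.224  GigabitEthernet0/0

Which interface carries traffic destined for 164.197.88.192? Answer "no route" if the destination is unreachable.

GigabitEthernet0/7

Routes whose prefix contains 164.197.88.192:
  164.192.0.0/11 (164.192.0.0 - 164.223.255.255) -> GigabitEthernet0/2
  164.197.64.0/19 (164.197.64.0 - 164.197.95.255) -> GigabitEthernet0/3
  164.197.80.0/20 (164.197.80.0 - 164.197.95.255) -> GigabitEthernet0/1
  164.197.88.0/21 (164.197.88.0 - 164.197.95.255) -> GigabitEthernet0/7
More-specific entries that do NOT match:
  164.197.88.208/29 (164.197.88.208 - 164.197.88.215) does not contain 164.197.88.192
  164.229.88.192/27 (164.229.88.192 - 164.229.88.223) does not contain 164.197.88.192
  164.197.89.192/26 (164.197.89.192 - 164.197.89.255) does not contain 164.197.88.192
  164.197.90.0/24 (164.197.90.0 - 164.197.90.255) does not contain 164.197.88.192
  164.197.90.0/23 (164.197.90.0 - 164.197.91.255) does not contain 164.197.88.192
  164.197.92.0/22 (164.197.92.0 - 164.197.95.255) does not contain 164.197.88.192
Longest matching prefix is /21 -> interface GigabitEthernet0/7.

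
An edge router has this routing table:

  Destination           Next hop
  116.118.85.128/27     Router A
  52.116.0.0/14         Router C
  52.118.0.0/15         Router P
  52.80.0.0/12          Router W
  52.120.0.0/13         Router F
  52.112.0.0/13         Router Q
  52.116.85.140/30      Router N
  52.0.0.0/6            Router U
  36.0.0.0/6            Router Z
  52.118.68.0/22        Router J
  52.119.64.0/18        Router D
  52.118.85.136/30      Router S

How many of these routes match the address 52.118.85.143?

4

Prefixes containing 52.118.85.143:
  52.0.0.0/6 (52.0.0.0 - 55.255.255.255)
  52.112.0.0/13 (52.112.0.0 - 52.119.255.255)
  52.116.0.0/14 (52.116.0.0 - 52.119.255.255)
  52.118.0.0/15 (52.118.0.0 - 52.119.255.255)
Total matching entries: 4.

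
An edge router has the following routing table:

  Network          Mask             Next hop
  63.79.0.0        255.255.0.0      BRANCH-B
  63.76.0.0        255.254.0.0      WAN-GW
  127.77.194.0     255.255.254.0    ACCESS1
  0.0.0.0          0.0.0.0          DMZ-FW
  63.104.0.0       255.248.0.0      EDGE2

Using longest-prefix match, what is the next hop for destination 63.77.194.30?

Routes whose prefix contains 63.77.194.30:
  0.0.0.0/0 (default, matches everything) -> DMZ-FW
  63.76.0.0/15 (63.76.0.0 - 63.77.255.255) -> WAN-GW
More-specific entries that do NOT match:
  127.77.194.0/23 (127.77.194.0 - 127.77.195.255) does not contain 63.77.194.30
  63.79.0.0/16 (63.79.0.0 - 63.79.255.255) does not contain 63.77.194.30
Longest matching prefix is /15 -> next hop WAN-GW.

WAN-GW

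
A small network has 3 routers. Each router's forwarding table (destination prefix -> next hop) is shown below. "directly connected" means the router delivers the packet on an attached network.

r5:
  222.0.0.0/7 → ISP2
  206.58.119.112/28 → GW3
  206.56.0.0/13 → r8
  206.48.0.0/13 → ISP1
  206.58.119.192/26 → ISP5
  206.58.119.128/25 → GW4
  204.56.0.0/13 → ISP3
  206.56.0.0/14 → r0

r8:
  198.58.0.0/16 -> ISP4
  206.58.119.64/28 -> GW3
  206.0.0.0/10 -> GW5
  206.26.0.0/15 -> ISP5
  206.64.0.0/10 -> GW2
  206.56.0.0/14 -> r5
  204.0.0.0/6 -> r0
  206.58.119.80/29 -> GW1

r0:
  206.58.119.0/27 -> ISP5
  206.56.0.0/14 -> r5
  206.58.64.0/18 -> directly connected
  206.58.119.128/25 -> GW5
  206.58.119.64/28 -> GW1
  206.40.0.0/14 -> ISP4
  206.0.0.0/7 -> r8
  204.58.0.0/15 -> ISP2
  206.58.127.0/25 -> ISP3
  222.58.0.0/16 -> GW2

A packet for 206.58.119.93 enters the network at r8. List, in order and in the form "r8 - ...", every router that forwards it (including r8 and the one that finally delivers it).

r8 - r5 - r0

At r8: longest match for 206.58.119.93 is 206.56.0.0/14 -> r5
At r5: longest match for 206.58.119.93 is 206.56.0.0/14 -> r0
At r0: longest match for 206.58.119.93 is 206.58.64.0/18 -> directly connected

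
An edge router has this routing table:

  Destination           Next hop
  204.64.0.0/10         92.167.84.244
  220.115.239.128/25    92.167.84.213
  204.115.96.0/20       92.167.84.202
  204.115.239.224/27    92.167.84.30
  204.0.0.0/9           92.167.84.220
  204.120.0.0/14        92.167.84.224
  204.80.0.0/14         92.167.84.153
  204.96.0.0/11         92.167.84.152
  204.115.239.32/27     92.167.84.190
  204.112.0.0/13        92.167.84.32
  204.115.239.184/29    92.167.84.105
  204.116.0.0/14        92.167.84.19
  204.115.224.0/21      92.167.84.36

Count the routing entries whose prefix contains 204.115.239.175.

4

Prefixes containing 204.115.239.175:
  204.0.0.0/9 (204.0.0.0 - 204.127.255.255)
  204.64.0.0/10 (204.64.0.0 - 204.127.255.255)
  204.96.0.0/11 (204.96.0.0 - 204.127.255.255)
  204.112.0.0/13 (204.112.0.0 - 204.119.255.255)
Total matching entries: 4.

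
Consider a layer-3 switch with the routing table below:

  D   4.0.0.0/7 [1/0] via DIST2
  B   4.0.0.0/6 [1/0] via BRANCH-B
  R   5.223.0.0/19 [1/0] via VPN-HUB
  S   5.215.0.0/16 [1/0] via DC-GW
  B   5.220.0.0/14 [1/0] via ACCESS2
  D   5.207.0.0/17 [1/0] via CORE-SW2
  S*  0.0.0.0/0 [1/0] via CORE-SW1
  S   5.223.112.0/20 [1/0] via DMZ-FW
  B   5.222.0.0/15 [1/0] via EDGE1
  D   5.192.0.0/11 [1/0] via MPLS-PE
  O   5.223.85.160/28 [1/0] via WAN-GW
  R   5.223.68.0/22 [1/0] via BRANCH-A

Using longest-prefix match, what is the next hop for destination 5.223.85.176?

EDGE1

Routes whose prefix contains 5.223.85.176:
  0.0.0.0/0 (default, matches everything) -> CORE-SW1
  4.0.0.0/6 (4.0.0.0 - 7.255.255.255) -> BRANCH-B
  4.0.0.0/7 (4.0.0.0 - 5.255.255.255) -> DIST2
  5.192.0.0/11 (5.192.0.0 - 5.223.255.255) -> MPLS-PE
  5.220.0.0/14 (5.220.0.0 - 5.223.255.255) -> ACCESS2
  5.222.0.0/15 (5.222.0.0 - 5.223.255.255) -> EDGE1
More-specific entries that do NOT match:
  5.223.85.160/28 (5.223.85.160 - 5.223.85.175) does not contain 5.223.85.176
  5.223.68.0/22 (5.223.68.0 - 5.223.71.255) does not contain 5.223.85.176
  5.223.112.0/20 (5.223.112.0 - 5.223.127.255) does not contain 5.223.85.176
  5.223.0.0/19 (5.223.0.0 - 5.223.31.255) does not contain 5.223.85.176
  5.207.0.0/17 (5.207.0.0 - 5.207.127.255) does not contain 5.223.85.176
  5.215.0.0/16 (5.215.0.0 - 5.215.255.255) does not contain 5.223.85.176
Longest matching prefix is /15 -> next hop EDGE1.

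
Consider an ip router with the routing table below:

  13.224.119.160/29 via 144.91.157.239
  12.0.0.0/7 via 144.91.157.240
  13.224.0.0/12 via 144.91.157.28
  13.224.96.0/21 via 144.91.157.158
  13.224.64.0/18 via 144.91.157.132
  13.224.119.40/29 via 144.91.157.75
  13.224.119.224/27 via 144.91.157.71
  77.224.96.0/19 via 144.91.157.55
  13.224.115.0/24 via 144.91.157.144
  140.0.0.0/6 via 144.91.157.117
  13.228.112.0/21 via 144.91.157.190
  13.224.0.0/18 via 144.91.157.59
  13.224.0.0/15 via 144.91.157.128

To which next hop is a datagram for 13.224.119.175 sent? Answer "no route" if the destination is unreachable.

Routes whose prefix contains 13.224.119.175:
  12.0.0.0/7 (12.0.0.0 - 13.255.255.255) -> 144.91.157.240
  13.224.0.0/12 (13.224.0.0 - 13.239.255.255) -> 144.91.157.28
  13.224.0.0/15 (13.224.0.0 - 13.225.255.255) -> 144.91.157.128
  13.224.64.0/18 (13.224.64.0 - 13.224.127.255) -> 144.91.157.132
More-specific entries that do NOT match:
  13.224.119.160/29 (13.224.119.160 - 13.224.119.167) does not contain 13.224.119.175
  13.224.119.40/29 (13.224.119.40 - 13.224.119.47) does not contain 13.224.119.175
  13.224.119.224/27 (13.224.119.224 - 13.224.119.255) does not contain 13.224.119.175
  13.224.115.0/24 (13.224.115.0 - 13.224.115.255) does not contain 13.224.119.175
  13.224.96.0/21 (13.224.96.0 - 13.224.103.255) does not contain 13.224.119.175
  13.228.112.0/21 (13.228.112.0 - 13.228.119.255) does not contain 13.224.119.175
  77.224.96.0/19 (77.224.96.0 - 77.224.127.255) does not contain 13.224.119.175
Longest matching prefix is /18 -> next hop 144.91.157.132.

144.91.157.132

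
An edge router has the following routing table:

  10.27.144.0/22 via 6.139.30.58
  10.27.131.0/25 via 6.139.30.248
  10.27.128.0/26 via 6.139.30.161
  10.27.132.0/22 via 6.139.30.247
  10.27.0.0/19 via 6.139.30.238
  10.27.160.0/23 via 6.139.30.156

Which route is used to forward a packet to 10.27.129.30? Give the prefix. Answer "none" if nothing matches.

none

10.27.129.30 is outside every listed prefix and there is no default route.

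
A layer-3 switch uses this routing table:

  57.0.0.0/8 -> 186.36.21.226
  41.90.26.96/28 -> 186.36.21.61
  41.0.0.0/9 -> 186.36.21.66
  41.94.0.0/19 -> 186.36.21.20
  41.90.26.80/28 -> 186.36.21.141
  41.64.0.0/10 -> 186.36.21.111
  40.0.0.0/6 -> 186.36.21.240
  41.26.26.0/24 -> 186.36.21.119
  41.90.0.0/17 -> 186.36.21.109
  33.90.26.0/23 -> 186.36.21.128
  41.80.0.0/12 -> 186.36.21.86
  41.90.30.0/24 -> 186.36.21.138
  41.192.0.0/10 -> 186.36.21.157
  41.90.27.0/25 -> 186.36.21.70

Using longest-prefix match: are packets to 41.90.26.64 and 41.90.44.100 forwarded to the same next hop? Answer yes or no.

41.90.26.64: longest match 41.90.0.0/17 -> 186.36.21.109
41.90.44.100: longest match 41.90.0.0/17 -> 186.36.21.109

yes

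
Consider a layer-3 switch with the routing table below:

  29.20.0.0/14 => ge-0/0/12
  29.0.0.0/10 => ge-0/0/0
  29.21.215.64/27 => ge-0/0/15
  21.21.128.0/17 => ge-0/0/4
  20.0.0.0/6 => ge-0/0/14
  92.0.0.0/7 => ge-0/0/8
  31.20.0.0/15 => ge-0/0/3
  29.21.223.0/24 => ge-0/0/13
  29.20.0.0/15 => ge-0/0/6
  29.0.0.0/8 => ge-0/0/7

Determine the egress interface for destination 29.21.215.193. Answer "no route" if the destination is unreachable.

ge-0/0/6

Routes whose prefix contains 29.21.215.193:
  29.0.0.0/8 (29.0.0.0 - 29.255.255.255) -> ge-0/0/7
  29.0.0.0/10 (29.0.0.0 - 29.63.255.255) -> ge-0/0/0
  29.20.0.0/14 (29.20.0.0 - 29.23.255.255) -> ge-0/0/12
  29.20.0.0/15 (29.20.0.0 - 29.21.255.255) -> ge-0/0/6
More-specific entries that do NOT match:
  29.21.215.64/27 (29.21.215.64 - 29.21.215.95) does not contain 29.21.215.193
  29.21.223.0/24 (29.21.223.0 - 29.21.223.255) does not contain 29.21.215.193
  21.21.128.0/17 (21.21.128.0 - 21.21.255.255) does not contain 29.21.215.193
Longest matching prefix is /15 -> interface ge-0/0/6.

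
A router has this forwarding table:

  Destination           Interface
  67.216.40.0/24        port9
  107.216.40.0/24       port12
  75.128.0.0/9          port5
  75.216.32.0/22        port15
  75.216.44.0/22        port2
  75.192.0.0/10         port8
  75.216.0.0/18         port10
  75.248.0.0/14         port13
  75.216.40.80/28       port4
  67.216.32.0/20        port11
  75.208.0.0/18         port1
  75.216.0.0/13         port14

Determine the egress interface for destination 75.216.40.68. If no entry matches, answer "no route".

port10

Routes whose prefix contains 75.216.40.68:
  75.128.0.0/9 (75.128.0.0 - 75.255.255.255) -> port5
  75.192.0.0/10 (75.192.0.0 - 75.255.255.255) -> port8
  75.216.0.0/13 (75.216.0.0 - 75.223.255.255) -> port14
  75.216.0.0/18 (75.216.0.0 - 75.216.63.255) -> port10
More-specific entries that do NOT match:
  75.216.40.80/28 (75.216.40.80 - 75.216.40.95) does not contain 75.216.40.68
  67.216.40.0/24 (67.216.40.0 - 67.216.40.255) does not contain 75.216.40.68
  107.216.40.0/24 (107.216.40.0 - 107.216.40.255) does not contain 75.216.40.68
  75.216.32.0/22 (75.216.32.0 - 75.216.35.255) does not contain 75.216.40.68
  75.216.44.0/22 (75.216.44.0 - 75.216.47.255) does not contain 75.216.40.68
  67.216.32.0/20 (67.216.32.0 - 67.216.47.255) does not contain 75.216.40.68
Longest matching prefix is /18 -> interface port10.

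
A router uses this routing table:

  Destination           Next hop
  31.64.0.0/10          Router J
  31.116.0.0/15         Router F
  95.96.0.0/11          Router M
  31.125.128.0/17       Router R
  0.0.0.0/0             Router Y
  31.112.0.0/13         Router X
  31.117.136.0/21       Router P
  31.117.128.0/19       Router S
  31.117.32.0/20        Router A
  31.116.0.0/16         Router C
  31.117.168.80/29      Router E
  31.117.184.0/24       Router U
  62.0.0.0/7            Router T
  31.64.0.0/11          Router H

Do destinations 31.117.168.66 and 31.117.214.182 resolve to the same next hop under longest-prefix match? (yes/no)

yes

31.117.168.66: longest match 31.116.0.0/15 -> Router F
31.117.214.182: longest match 31.116.0.0/15 -> Router F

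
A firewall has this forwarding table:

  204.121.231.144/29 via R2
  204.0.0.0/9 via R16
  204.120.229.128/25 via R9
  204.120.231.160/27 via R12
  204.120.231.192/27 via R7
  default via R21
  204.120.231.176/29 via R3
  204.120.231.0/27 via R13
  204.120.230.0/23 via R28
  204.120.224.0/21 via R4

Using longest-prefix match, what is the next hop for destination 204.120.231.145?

Routes whose prefix contains 204.120.231.145:
  0.0.0.0/0 (default, matches everything) -> R21
  204.0.0.0/9 (204.0.0.0 - 204.127.255.255) -> R16
  204.120.224.0/21 (204.120.224.0 - 204.120.231.255) -> R4
  204.120.230.0/23 (204.120.230.0 - 204.120.231.255) -> R28
More-specific entries that do NOT match:
  204.121.231.144/29 (204.121.231.144 - 204.121.231.151) does not contain 204.120.231.145
  204.120.231.176/29 (204.120.231.176 - 204.120.231.183) does not contain 204.120.231.145
  204.120.231.160/27 (204.120.231.160 - 204.120.231.191) does not contain 204.120.231.145
  204.120.231.192/27 (204.120.231.192 - 204.120.231.223) does not contain 204.120.231.145
  204.120.231.0/27 (204.120.231.0 - 204.120.231.31) does not contain 204.120.231.145
  204.120.229.128/25 (204.120.229.128 - 204.120.229.255) does not contain 204.120.231.145
Longest matching prefix is /23 -> next hop R28.

R28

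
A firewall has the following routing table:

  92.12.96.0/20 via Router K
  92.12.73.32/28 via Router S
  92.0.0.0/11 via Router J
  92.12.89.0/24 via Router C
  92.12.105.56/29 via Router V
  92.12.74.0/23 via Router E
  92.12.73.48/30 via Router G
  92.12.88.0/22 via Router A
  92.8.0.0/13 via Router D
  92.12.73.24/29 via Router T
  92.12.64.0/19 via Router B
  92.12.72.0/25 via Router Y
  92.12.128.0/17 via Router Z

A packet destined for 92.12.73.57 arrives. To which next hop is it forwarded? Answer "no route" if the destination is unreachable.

Routes whose prefix contains 92.12.73.57:
  92.0.0.0/11 (92.0.0.0 - 92.31.255.255) -> Router J
  92.8.0.0/13 (92.8.0.0 - 92.15.255.255) -> Router D
  92.12.64.0/19 (92.12.64.0 - 92.12.95.255) -> Router B
More-specific entries that do NOT match:
  92.12.73.48/30 (92.12.73.48 - 92.12.73.51) does not contain 92.12.73.57
  92.12.105.56/29 (92.12.105.56 - 92.12.105.63) does not contain 92.12.73.57
  92.12.73.24/29 (92.12.73.24 - 92.12.73.31) does not contain 92.12.73.57
  92.12.73.32/28 (92.12.73.32 - 92.12.73.47) does not contain 92.12.73.57
  92.12.72.0/25 (92.12.72.0 - 92.12.72.127) does not contain 92.12.73.57
  92.12.89.0/24 (92.12.89.0 - 92.12.89.255) does not contain 92.12.73.57
  92.12.74.0/23 (92.12.74.0 - 92.12.75.255) does not contain 92.12.73.57
  92.12.88.0/22 (92.12.88.0 - 92.12.91.255) does not contain 92.12.73.57
  92.12.96.0/20 (92.12.96.0 - 92.12.111.255) does not contain 92.12.73.57
Longest matching prefix is /19 -> next hop Router B.

Router B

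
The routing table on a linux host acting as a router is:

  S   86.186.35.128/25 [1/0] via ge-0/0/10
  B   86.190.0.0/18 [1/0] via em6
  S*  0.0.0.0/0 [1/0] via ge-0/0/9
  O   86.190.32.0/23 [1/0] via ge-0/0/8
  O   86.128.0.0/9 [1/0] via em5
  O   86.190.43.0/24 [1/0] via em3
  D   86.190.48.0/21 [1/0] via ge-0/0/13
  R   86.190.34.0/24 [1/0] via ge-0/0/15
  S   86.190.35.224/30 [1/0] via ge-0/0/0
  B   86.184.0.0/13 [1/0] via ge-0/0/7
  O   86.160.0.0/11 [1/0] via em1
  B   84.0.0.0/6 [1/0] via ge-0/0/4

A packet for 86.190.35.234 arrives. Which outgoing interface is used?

Routes whose prefix contains 86.190.35.234:
  0.0.0.0/0 (default, matches everything) -> ge-0/0/9
  84.0.0.0/6 (84.0.0.0 - 87.255.255.255) -> ge-0/0/4
  86.128.0.0/9 (86.128.0.0 - 86.255.255.255) -> em5
  86.160.0.0/11 (86.160.0.0 - 86.191.255.255) -> em1
  86.184.0.0/13 (86.184.0.0 - 86.191.255.255) -> ge-0/0/7
  86.190.0.0/18 (86.190.0.0 - 86.190.63.255) -> em6
More-specific entries that do NOT match:
  86.190.35.224/30 (86.190.35.224 - 86.190.35.227) does not contain 86.190.35.234
  86.186.35.128/25 (86.186.35.128 - 86.186.35.255) does not contain 86.190.35.234
  86.190.43.0/24 (86.190.43.0 - 86.190.43.255) does not contain 86.190.35.234
  86.190.34.0/24 (86.190.34.0 - 86.190.34.255) does not contain 86.190.35.234
  86.190.32.0/23 (86.190.32.0 - 86.190.33.255) does not contain 86.190.35.234
  86.190.48.0/21 (86.190.48.0 - 86.190.55.255) does not contain 86.190.35.234
Longest matching prefix is /18 -> interface em6.

em6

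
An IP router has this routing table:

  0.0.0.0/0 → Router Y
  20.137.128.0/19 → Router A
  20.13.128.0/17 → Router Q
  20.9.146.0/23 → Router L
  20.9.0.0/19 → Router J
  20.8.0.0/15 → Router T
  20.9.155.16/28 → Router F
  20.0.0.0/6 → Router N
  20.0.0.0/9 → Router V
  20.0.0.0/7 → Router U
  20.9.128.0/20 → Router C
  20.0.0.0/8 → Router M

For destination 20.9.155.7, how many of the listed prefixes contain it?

6

Prefixes containing 20.9.155.7:
  0.0.0.0/0 (default, matches everything)
  20.0.0.0/6 (20.0.0.0 - 23.255.255.255)
  20.0.0.0/7 (20.0.0.0 - 21.255.255.255)
  20.0.0.0/8 (20.0.0.0 - 20.255.255.255)
  20.0.0.0/9 (20.0.0.0 - 20.127.255.255)
  20.8.0.0/15 (20.8.0.0 - 20.9.255.255)
Total matching entries: 6.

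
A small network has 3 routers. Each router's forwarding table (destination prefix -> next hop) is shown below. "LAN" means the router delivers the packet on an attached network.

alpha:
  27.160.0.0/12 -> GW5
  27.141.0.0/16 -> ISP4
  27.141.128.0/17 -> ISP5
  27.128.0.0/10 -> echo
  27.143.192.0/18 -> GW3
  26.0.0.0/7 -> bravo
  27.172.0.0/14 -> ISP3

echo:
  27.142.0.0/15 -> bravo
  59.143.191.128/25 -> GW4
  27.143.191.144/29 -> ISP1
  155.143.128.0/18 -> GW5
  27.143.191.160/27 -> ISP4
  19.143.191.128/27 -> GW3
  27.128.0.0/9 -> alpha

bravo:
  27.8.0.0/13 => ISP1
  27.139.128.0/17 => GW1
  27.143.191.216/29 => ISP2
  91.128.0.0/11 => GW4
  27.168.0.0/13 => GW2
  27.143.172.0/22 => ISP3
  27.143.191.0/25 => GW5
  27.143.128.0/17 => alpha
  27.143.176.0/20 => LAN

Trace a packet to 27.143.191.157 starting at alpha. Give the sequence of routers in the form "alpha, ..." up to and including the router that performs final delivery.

At alpha: longest match for 27.143.191.157 is 27.128.0.0/10 -> echo
At echo: longest match for 27.143.191.157 is 27.142.0.0/15 -> bravo
At bravo: longest match for 27.143.191.157 is 27.143.176.0/20 -> LAN

alpha, echo, bravo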